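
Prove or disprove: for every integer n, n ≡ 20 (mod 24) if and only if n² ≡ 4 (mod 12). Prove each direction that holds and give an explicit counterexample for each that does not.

Only the forward implication holds.

[⇐] This fails: take n = 2. Then 2² = 4 ≡ 4 (mod 12), yet 2 ≡ 2 (mod 24), not 20.

[⇒] Suppose n ≡ 20 (mod 24). Then n² ≡ 20² = 400 (mod 24), and since 12 ∣ 24, also n² ≡ 4 (mod 12).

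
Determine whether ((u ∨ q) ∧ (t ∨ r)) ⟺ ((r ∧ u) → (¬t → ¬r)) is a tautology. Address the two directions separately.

Forward direction. This fails. Under t = F, u = T, r = T, q = F, the left side is true but the right side is false.

Converse. This fails. Under t = F, u = F, r = F, q = F, the left side is false but the right side is true.

(⇒) fails and (⇐) fails.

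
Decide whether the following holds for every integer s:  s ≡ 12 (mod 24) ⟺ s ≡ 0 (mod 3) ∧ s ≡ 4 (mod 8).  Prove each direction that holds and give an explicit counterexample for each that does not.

[⇒] Suppose s ≡ 12 (mod 24); write s = 24j + 12. Since 3 ∣ 24, reducing mod 3 gives s ≡ 12 ≡ 0 (mod 3); since 8 ∣ 24, reducing mod 8 gives s ≡ 12 ≡ 4 (mod 8).

[⇐] Conversely, if s ≡ 0 (mod 3) and s ≡ 4 (mod 8), then by the Chinese remainder theorem s ≡ 12 (mod 24). This is exactly s ≡ 12 (mod 24).

Equivalent; both directions hold.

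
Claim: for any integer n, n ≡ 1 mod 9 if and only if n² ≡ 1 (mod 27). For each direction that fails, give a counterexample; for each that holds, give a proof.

(⟹) This fails: take n = 10. Then 10 ≡ 1 (mod 9), but 10² = 100 ≡ 19 (mod 27), not 1.

(⟸) This fails: take n = 26. Then 26² = 676 ≡ 1 (mod 27), yet 26 ≡ 8 (mod 9), not 1.

Neither implication holds.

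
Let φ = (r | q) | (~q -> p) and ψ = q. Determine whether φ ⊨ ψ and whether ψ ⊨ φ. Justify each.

Only the reverse direction holds.

(⇐) Assume the antecedent. If r is true, (r | q) | (~q -> p) reduces to true regardless of the other variables. If r is false, the antecedent forces (r = F, p = F, q = T) or (r = F, p = T, q = T), and (r | q) | (~q -> p) holds there. Either way (r | q) | (~q -> p) holds.

(⇒) This fails. Under r = T, p = F, q = F, the left side is true but the right side is false.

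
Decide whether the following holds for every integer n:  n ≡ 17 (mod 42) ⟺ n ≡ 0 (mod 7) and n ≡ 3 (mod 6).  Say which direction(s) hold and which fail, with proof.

Neither implication holds.

(⇒) This fails: n = 17 gives 17 ≡ 17 (mod 42) but 17 ≡ 3 (mod 7), so the conjunction on the right does not hold.

(⇐) This fails: n = 21 satisfies both congruences on the right (21 ≡ 0 mod 7 and 21 ≡ 3 mod 6) yet 21 ≡ 21 (mod 42), not 17.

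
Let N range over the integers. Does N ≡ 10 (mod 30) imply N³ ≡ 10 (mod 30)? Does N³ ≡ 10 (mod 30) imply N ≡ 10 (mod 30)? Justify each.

[⇒] Suppose N ≡ 10 (mod 30). Write N = 30j + 10. Then (30j + 10)³ = 27000j³ + 27000j² + 9000j + 1000 = 30(900j³ + 900j² + 300j + 33) + 10, so N³ ≡ 10 (mod 30).

[⇐] Conversely, suppose N³ ≡ 10 (mod 30). The only residue r in {0, …, 29} with r³ ≡ 10 (mod 30) is r = 10, so N ≡ 10 (mod 30).

Both directions hold.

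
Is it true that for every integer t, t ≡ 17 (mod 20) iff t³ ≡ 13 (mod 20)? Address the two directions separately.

Both directions hold.

(⟸) Suppose t³ ≡ 13 (mod 20). The only residue r in {0, …, 19} with r³ ≡ 13 (mod 20) is r = 17, so t ≡ 17 (mod 20).

(⟹) Suppose t ≡ 17 (mod 20). Write t = 20j + 17. Then (20j + 17)³ = 8000j³ + 20400j² + 17340j + 4913 = 20(400j³ + 1020j² + 867j + 245) + 13, so t³ ≡ 13 (mod 20).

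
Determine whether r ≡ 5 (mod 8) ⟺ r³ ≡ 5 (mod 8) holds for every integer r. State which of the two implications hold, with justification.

(→) Suppose r ≡ 5 (mod 8). Write r = 8j + 5. Then (8j + 5)³ = 512j³ + 960j² + 600j + 125 = 8(64j³ + 120j² + 75j + 15) + 5, so r³ ≡ 5 (mod 8).

(←) Conversely, suppose r³ ≡ 5 (mod 8). The only residue r in {0, …, 7} with r³ ≡ 5 (mod 8) is r = 5, so r ≡ 5 (mod 8).

Both directions hold; the statement is true.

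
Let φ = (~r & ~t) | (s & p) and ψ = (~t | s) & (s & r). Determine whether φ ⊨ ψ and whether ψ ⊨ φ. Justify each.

Neither implication holds.

[⇒] This fails. Under p = F, s = F, t = F, r = F, the left side is true but the right side is false.

[⇐] This fails. Under p = F, s = T, t = F, r = T, the left side is false but the right side is true.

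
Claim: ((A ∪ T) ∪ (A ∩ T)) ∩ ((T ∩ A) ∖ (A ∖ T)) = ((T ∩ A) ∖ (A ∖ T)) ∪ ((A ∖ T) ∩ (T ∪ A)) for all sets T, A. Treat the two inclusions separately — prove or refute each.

(⟹) Let x ∈ ((A ∪ T) ∪ (A ∩ T)) ∩ ((T ∩ A) ∖ (A ∖ T)). Then x ∈ T ∩ A, from which x ∈ ((T ∩ A) ∖ (A ∖ T)) ∪ ((A ∖ T) ∩ (T ∪ A)).

(⟸) This inclusion fails. Take T = ∅, A = {1}; then 1 ∈ ((T ∩ A) ∖ (A ∖ T)) ∪ ((A ∖ T) ∩ (T ∪ A)) but 1 ∉ ((A ∪ T) ∪ (A ∩ T)) ∩ ((T ∩ A) ∖ (A ∖ T)).

Only the forward inclusion holds.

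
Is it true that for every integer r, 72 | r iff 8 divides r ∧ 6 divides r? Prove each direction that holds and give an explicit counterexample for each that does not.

[⇒] If 72 ∣ r, write r = 72q. Since 72 = 9·8, r = 8·(9q), so 8 ∣ r; and since 72 = 12·6, r = 6·(12q), so 6 ∣ r.

[⇐] This fails: take r = 24. Both 8 ∣ 24 and 6 ∣ 24, yet 24 is not a multiple of 72 (since 24 = 0·72 + 24), so 72 ∤ 24.

Only the forward direction holds.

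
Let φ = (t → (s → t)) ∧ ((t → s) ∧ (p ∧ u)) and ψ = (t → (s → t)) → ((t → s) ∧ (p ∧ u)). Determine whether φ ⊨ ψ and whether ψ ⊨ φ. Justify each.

(⇒) Assume the antecedent. If s is true, the antecedent forces (s = T, p = T, t = F, u = T) or (s = T, p = T, t = T, u = T), and the consequent holds there. If s is false, the antecedent forces (s = F, p = T, t = F, u = T), and the consequent holds there. Either way the consequent holds.

(⇐) Assume the antecedent. If s is true, the antecedent forces (s = T, p = T, t = F, u = T) or (s = T, p = T, t = T, u = T), and the consequent holds there. If s is false, the antecedent forces (s = F, p = T, t = F, u = T), and the consequent holds there. Either way the consequent holds.

The biconditional holds.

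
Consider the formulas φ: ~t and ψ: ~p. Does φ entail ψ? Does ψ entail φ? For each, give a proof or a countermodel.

Neither direction holds.

(⇒) This fails. Under t = F, p = T, the left side is true but the right side is false.

(⇐) This fails. Under t = T, p = F, the left side is false but the right side is true.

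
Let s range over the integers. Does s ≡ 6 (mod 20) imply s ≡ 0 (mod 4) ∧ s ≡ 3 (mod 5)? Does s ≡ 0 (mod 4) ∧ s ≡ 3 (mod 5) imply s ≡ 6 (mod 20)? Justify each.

Forward direction. This fails: s = 6 gives 6 ≡ 6 (mod 20) but 6 ≡ 2 (mod 4), so the conjunction on the right does not hold.

Converse. This fails: s = 8 satisfies both congruences on the right (8 ≡ 0 mod 4 and 8 ≡ 3 mod 5) yet 8 ≡ 8 (mod 20), not 6.

Neither implication holds.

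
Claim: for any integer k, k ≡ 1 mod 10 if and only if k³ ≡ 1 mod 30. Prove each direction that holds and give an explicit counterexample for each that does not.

(⇐) The residues r modulo 30 with r³ ≡ 1 (mod 30) are exactly {1}, and each is ≡ 1 (mod 10).

(⇒) This fails: take k = 11. Then 11 ≡ 1 (mod 10), but 11³ = 1331 ≡ 11 (mod 30), not 1.

Only the reverse direction holds.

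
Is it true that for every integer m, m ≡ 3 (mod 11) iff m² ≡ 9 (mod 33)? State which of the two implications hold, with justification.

Neither direction holds.

Forward direction. This fails: take m = 14. Then 14 ≡ 3 (mod 11), but 14² = 196 ≡ 31 (mod 33), not 9.

Converse. This fails: take m = 30. Then 30² = 900 ≡ 9 (mod 33), yet 30 ≡ 8 (mod 11), not 3.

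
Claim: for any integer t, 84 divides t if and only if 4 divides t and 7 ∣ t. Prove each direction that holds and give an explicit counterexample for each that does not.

[⇒] If 84 ∣ t, write t = 84q. Since 84 = 21·4, t = 4·(21q), so 4 ∣ t; and since 84 = 12·7, t = 7·(12q), so 7 ∣ t.

[⇐] This fails: take t = 28. Both 4 ∣ 28 and 7 ∣ 28, yet 28 is not a multiple of 84 (since 28 = 0·84 + 28), so 84 ∤ 28.

Only the forward direction holds.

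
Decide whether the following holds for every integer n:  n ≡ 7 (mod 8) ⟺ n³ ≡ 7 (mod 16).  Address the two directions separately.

[⇒] This fails: take n = 15. Then 15 ≡ 7 (mod 8), but 15³ = 3375 ≡ 15 (mod 16), not 7.

[⇐] Conversely, the residues r modulo 16 with r³ ≡ 7 (mod 16) are exactly {7}, and each is ≡ 7 (mod 8).

The forward direction fails; the converse holds.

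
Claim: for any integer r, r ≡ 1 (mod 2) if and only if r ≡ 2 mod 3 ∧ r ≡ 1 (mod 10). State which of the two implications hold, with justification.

Forward direction. This fails: r = 1 gives 1 ≡ 1 (mod 2) but 1 ≡ 1 (mod 3), so the conjunction on the right does not hold.

Converse. If r ≡ 2 (mod 3) and r ≡ 1 (mod 10), then by the Chinese remainder theorem r ≡ 11 (mod 30). Since 11 ≡ 1 (mod 2) and 2 ∣ 30, we get r ≡ 1 (mod 2).

(⇒) fails; (⇐) holds.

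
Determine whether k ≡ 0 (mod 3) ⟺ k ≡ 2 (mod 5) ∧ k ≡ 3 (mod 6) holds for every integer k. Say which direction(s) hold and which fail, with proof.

Not equivalent: only (⇐) holds.

(→) This fails: k = 0 gives 0 ≡ 0 (mod 3) but 0 ≡ 0 (mod 5), so the conjunction on the right does not hold.

(←) Conversely, if k ≡ 2 (mod 5) and k ≡ 3 (mod 6), then by the Chinese remainder theorem k ≡ 27 (mod 30). Since 27 ≡ 0 (mod 3) and 3 ∣ 30, we get k ≡ 0 (mod 3).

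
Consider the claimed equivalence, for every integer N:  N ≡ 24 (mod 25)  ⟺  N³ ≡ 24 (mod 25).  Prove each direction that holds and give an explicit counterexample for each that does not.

Equivalent; both directions hold.

(⇒) Suppose N ≡ 24 (mod 25). Write N = 25j + 24. Then (25j + 24)³ = 15625j³ + 45000j² + 43200j + 13824 = 25(625j³ + 1800j² + 1728j + 552) + 24, so N³ ≡ 24 (mod 25).

(⇐) Conversely, suppose N³ ≡ 24 (mod 25). The only residue r in {0, …, 24} with r³ ≡ 24 (mod 25) is r = 24, so N ≡ 24 (mod 25).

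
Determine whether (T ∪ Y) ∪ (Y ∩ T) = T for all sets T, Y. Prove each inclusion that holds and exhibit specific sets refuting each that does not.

Forward inclusion. This inclusion fails. Take T = ∅, Y = {1}; then 1 ∈ (T ∪ Y) ∪ (Y ∩ T) but 1 ∉ T.

Reverse inclusion. Let x ∈ T. Then either x ∈ T and x ∉ Y; or x ∈ T ∩ Y. In each case x ∈ (T ∪ Y) ∪ (Y ∩ T), so T ⊆ (T ∪ Y) ∪ (Y ∩ T).

The sets are not equal: only the reverse inclusion holds.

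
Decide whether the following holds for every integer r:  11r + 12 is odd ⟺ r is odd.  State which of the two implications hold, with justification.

Equivalent; both directions hold.

(←) Suppose r is odd; write r = 2j + 1. Then 11r + 12 = 11·(2j + 1) + 12 = 2·11j + 23, which is odd.

(→) Suppose 11r + 12 is odd. Since 11 is odd, 11r and r have the same parity, so 11r + 12 ≡ r + 12 (mod 2). As 12 is even, 11r + 12 is odd exactly when r is odd. Thus r is odd.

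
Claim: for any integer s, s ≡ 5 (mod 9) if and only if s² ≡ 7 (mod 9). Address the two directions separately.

(⇒) Suppose s ≡ 5 (mod 9). Write s = 9j + 5. Then (9j + 5)² = 81j² + 90j + 25 = 9(9j² + 10j + 2) + 7, so s² ≡ 7 (mod 9).

(⇐) This fails: take s = 4. Then 4² = 16 ≡ 7 (mod 9), yet 4 ≡ 4 (mod 9), not 5.

Not equivalent: only (⇒) holds.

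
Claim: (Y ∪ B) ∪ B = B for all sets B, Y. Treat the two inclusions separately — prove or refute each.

(⊆) fails; (⊇) holds.

Forward inclusion. This inclusion fails. Take B = ∅, Y = {1}; then 1 ∈ (Y ∪ B) ∪ B but 1 ∉ B.

Reverse inclusion. Let x ∈ B. Then either x ∈ B and x ∉ Y; or x ∈ B ∩ Y. In each case x ∈ (Y ∪ B) ∪ B, so B ⊆ (Y ∪ B) ∪ B.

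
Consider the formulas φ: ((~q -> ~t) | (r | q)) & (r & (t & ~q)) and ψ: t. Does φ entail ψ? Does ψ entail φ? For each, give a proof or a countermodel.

(⇒) Assume the antecedent. If q is true, the antecedent cannot hold. If q is false, the antecedent forces (q = F, t = T, r = T), and t holds there. Either way t holds.

(⇐) This fails. Under q = F, t = T, r = F, the left side is false but the right side is true.

The forward direction holds; the converse fails.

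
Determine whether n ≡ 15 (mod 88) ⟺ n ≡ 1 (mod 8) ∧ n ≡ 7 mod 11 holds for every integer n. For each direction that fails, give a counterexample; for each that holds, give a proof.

Both directions fail.

(⟹) This fails: n = 15 gives 15 ≡ 15 (mod 88) but 15 ≡ 7 (mod 8), so the conjunction on the right does not hold.

(⟸) This fails: n = 73 satisfies both congruences on the right (73 ≡ 1 mod 8 and 73 ≡ 7 mod 11) yet 73 ≡ 73 (mod 88), not 15.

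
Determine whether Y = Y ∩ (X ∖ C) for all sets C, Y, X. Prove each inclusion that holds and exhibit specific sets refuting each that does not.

(⊆) fails; (⊇) holds.

Reverse inclusion. Let x ∈ Y ∩ (X ∖ C). Then x ∈ Y ∩ X and x ∉ C, from which x ∈ Y.

Forward inclusion. This inclusion fails. Take C = ∅, Y = {1}, X = ∅; then 1 ∈ Y but 1 ∉ Y ∩ (X ∖ C).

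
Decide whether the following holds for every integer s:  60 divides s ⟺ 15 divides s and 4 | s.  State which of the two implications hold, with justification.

Forward direction. If 60 ∣ s, write s = 60q. Since 60 = 4·15, s = 15·(4q), so 15 ∣ s; and since 60 = 15·4, s = 4·(15q), so 4 ∣ s.

Converse. Suppose 15 ∣ s and 4 ∣ s. Any common multiple of 15 and 4 is a multiple of their lcm; here gcd(15, 4) = 1, so lcm(15, 4) = 15·4 = 60, so 60 ∣ s.

Equivalent; both directions hold.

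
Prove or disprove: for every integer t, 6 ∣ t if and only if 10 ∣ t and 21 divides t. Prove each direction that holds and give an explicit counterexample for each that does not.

[⇒] This fails: take t = 6. Certainly 6 ∣ 6, but 10 ∤ 6.

[⇐] Suppose 10 ∣ t and 21 ∣ t. Any common multiple of 10 and 21 is a multiple of their lcm; here gcd(10, 21) = 1, so lcm(10, 21) = 10·21 = 210, so 210 ∣ t. Since 6 ∣ 210, it follows that 6 ∣ t.

The forward direction fails; the converse holds.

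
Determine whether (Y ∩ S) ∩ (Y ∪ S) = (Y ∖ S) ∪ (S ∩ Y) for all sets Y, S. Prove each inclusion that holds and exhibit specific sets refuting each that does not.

Only the forward inclusion holds.

Reverse inclusion. This inclusion fails. Take Y = {1}, S = ∅; then 1 ∈ (Y ∖ S) ∪ (S ∩ Y) but 1 ∉ (Y ∩ S) ∩ (Y ∪ S).

Forward inclusion. Let x ∈ (Y ∩ S) ∩ (Y ∪ S). Then x ∈ Y ∩ S, from which x ∈ (Y ∖ S) ∪ (S ∩ Y).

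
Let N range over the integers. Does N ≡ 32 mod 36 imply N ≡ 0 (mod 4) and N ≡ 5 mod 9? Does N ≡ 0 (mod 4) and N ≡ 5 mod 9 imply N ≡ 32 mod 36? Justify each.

(⟹) Suppose N ≡ 32 (mod 36); write N = 36j + 32. Since 4 ∣ 36, reducing mod 4 gives N ≡ 32 ≡ 0 (mod 4); since 9 ∣ 36, reducing mod 9 gives N ≡ 32 ≡ 5 (mod 9).

(⟸) Conversely, if N ≡ 0 (mod 4) and N ≡ 5 (mod 9), then by the Chinese remainder theorem N ≡ 32 (mod 36). This is exactly N ≡ 32 (mod 36).

Both directions hold.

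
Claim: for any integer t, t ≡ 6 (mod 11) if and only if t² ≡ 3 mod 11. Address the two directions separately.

Forward direction. Suppose t ≡ 6 (mod 11). Write t = 11j + 6. Then (11j + 6)² = 121j² + 132j + 36 = 11(11j² + 12j + 3) + 3, so t² ≡ 3 (mod 11).

Converse. This fails: take t = 5. Then 5² = 25 ≡ 3 (mod 11), yet 5 ≡ 5 (mod 11), not 6.

Not equivalent: only (⇒) holds.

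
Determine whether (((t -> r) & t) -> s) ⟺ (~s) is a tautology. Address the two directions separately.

(⇒) This fails. Under s = T, t = F, r = F, the left side is true but the right side is false.

(⇐) This fails. Under s = F, t = T, r = T, the left side is false but the right side is true.

Both directions fail.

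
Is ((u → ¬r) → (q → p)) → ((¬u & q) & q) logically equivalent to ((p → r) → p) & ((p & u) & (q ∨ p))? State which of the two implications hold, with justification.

Neither implication holds.

(→) This fails. Under u = F, r = F, p = F, q = T, the left side is true but the right side is false.

(←) This fails. Under u = T, r = F, p = T, q = T, the left side is false but the right side is true.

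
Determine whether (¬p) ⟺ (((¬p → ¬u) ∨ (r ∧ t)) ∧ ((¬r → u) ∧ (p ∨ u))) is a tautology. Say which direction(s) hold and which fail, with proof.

Forward direction. This fails. Under r = F, p = F, u = F, t = F, the left side is true but the right side is false.

Converse. This fails. Under r = T, p = T, u = F, t = F, the left side is false but the right side is true.

Both directions fail.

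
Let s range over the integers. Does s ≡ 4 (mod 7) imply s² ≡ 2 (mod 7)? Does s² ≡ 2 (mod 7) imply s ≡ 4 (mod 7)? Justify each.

(⇒) holds; (⇐) fails.

[⇒] Suppose s ≡ 4 (mod 7). Write s = 7j + 4. Then (7j + 4)² = 49j² + 56j + 16 = 7(7j² + 8j + 2) + 2, so s² ≡ 2 (mod 7).

[⇐] This fails: take s = 3. Then 3² = 9 ≡ 2 (mod 7), yet 3 ≡ 3 (mod 7), not 4.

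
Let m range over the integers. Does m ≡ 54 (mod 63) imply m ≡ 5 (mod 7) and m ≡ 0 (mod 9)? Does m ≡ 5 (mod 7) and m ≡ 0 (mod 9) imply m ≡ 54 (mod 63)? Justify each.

Both directions hold.

(⇒) Suppose m ≡ 54 (mod 63); write m = 63j + 54. Since 7 ∣ 63, reducing mod 7 gives m ≡ 54 ≡ 5 (mod 7); since 9 ∣ 63, reducing mod 9 gives m ≡ 54 ≡ 0 (mod 9).

(⇐) Conversely, if m ≡ 5 (mod 7) and m ≡ 0 (mod 9), then by the Chinese remainder theorem m ≡ 54 (mod 63). This is exactly m ≡ 54 (mod 63).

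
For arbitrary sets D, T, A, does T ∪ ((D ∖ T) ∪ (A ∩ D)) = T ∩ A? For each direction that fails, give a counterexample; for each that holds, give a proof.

Only the reverse inclusion holds.

(⟹) This inclusion fails. Take D = {1}, T = ∅, A = ∅; then 1 ∈ T ∪ ((D ∖ T) ∪ (A ∩ D)) but 1 ∉ T ∩ A.

(⟸) Let x ∈ T ∩ A. Then either x ∈ T ∩ A and x ∉ D; or x ∈ D ∩ T ∩ A. In each case x ∈ T ∪ ((D ∖ T) ∪ (A ∩ D)), so T ∩ A ⊆ T ∪ ((D ∖ T) ∪ (A ∩ D)).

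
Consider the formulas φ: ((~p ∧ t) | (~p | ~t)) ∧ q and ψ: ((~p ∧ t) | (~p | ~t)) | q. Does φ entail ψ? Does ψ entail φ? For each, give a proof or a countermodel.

(⟹) Assume the antecedent. If t is true, the antecedent forces (t = T, q = T, p = F), and ((~p ∧ t) | (~p | ~t)) | q holds there. If t is false, ((~p ∧ t) | (~p | ~t)) | q reduces to true regardless of the other variables. Either way ((~p ∧ t) | (~p | ~t)) | q holds.

(⟸) This fails. Under t = F, q = F, p = F, the left side is false but the right side is true.

(⇒) holds; (⇐) fails.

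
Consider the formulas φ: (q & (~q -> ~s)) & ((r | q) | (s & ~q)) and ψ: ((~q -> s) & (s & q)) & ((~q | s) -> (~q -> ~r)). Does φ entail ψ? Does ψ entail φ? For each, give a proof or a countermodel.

Not equivalent: only (⇐) holds.

[⇒] This fails. Under q = T, s = F, r = F, the left side is true but the right side is false.

[⇐] Assume the antecedent. If q is true, the consequent reduces to true regardless of the other variables. If q is false, the antecedent cannot hold. Either way the consequent holds.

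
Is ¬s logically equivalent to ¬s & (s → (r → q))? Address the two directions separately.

(→) Assume the antecedent. If q is true, the antecedent forces (q = T, s = F, r = F) or (q = T, s = F, r = T), and ¬s & (s → (r → q)) holds there. If q is false, the antecedent forces (q = F, s = F, r = F) or (q = F, s = F, r = T), and ¬s & (s → (r → q)) holds there. Either way ¬s & (s → (r → q)) holds.

(←) Assume the antecedent. If q is true, the antecedent forces (q = T, s = F, r = F) or (q = T, s = F, r = T), and ¬s holds there. If q is false, the antecedent forces (q = F, s = F, r = F) or (q = F, s = F, r = T), and ¬s holds there. Either way ¬s holds.

Both directions hold.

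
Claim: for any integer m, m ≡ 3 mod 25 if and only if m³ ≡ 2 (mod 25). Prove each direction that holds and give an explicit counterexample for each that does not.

Both directions hold; the statement is true.

[⇒] Suppose m ≡ 3 mod 25. Write m = 25j + 3. Then (25j + 3)³ = 15625j³ + 5625j² + 675j + 27 = 25(625j³ + 225j² + 27j + 1) + 2, so m³ ≡ 2 (mod 25).

[⇐] Conversely, suppose m³ ≡ 2 (mod 25). The only residue r in {0, …, 24} with r³ ≡ 2 (mod 25) is r = 3, so m ≡ 3 (mod 25).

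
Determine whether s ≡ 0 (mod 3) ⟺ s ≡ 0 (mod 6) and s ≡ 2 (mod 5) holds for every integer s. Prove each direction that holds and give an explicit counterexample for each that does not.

Only the converse holds.

(⟹) This fails: s = 0 gives 0 ≡ 0 (mod 3) but 0 ≡ 0 (mod 5), so the conjunction on the right does not hold.

(⟸) Conversely, if s ≡ 0 (mod 6) and s ≡ 2 (mod 5), then by the Chinese remainder theorem s ≡ 12 (mod 30). Since 12 ≡ 0 (mod 3) and 3 ∣ 30, we get s ≡ 0 (mod 3).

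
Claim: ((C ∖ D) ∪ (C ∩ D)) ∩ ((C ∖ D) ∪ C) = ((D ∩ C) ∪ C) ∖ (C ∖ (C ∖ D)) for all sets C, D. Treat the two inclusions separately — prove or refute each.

(⟹) This inclusion fails. Take C = {1}, D = {1}; then 1 ∈ ((C ∖ D) ∪ (C ∩ D)) ∩ ((C ∖ D) ∪ C) but 1 ∉ ((D ∩ C) ∪ C) ∖ (C ∖ (C ∖ D)).

(⟸) Let x ∈ ((D ∩ C) ∪ C) ∖ (C ∖ (C ∖ D)). Then x ∈ C and x ∉ D, from which x ∈ ((C ∖ D) ∪ (C ∩ D)) ∩ ((C ∖ D) ∪ C).

(⊆) fails; (⊇) holds.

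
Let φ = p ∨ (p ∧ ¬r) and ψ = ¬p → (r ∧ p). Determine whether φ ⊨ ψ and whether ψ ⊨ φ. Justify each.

(→) Assume the antecedent. If p is true, ¬p → (r ∧ p) reduces to true regardless of the other variables. If p is false, the antecedent cannot hold. Either way ¬p → (r ∧ p) holds.

(←) Assume the antecedent. If p is true, p ∨ (p ∧ ¬r) reduces to true regardless of the other variables. If p is false, the antecedent cannot hold. Either way p ∨ (p ∧ ¬r) holds.

Both implications hold.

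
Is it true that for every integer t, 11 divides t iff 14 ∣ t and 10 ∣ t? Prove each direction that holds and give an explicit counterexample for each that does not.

Both directions fail.

Forward direction. This fails: take t = 11. Certainly 11 ∣ 11, but 14 ∤ 11.

Converse. This fails: take t = 70. Both 14 ∣ 70 and 10 ∣ 70, yet 70 is not a multiple of 11 (since 70 = 6·11 + 4), so 11 ∤ 70.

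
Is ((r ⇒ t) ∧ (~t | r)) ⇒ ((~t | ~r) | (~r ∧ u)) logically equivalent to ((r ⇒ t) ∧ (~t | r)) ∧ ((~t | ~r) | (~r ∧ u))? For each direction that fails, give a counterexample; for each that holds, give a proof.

(⇒) fails; (⇐) holds.

[⇐] Assume the antecedent. If r is true, the antecedent cannot hold. If r is false, the consequent reduces to true regardless of the other variables. Either way the consequent holds.

[⇒] This fails. Under r = T, t = F, u = F, the left side is true but the right side is false.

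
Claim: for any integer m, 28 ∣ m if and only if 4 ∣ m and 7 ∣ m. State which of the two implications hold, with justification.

(⇒) If 28 ∣ m, write m = 28q. Since 28 = 7·4, m = 4·(7q), so 4 ∣ m; and since 28 = 4·7, m = 7·(4q), so 7 ∣ m.

(⇐) Suppose 4 ∣ m and 7 ∣ m. Any common multiple of 4 and 7 is a multiple of their lcm; here gcd(4, 7) = 1, so lcm(4, 7) = 4·7 = 28, so 28 ∣ m.

The biconditional holds.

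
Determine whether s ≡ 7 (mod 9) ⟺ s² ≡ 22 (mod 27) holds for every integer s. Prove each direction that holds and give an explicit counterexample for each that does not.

(⇒) This fails: take s = 16. Then 16 ≡ 7 (mod 9), but 16² = 256 ≡ 13 (mod 27), not 22.

(⇐) This fails: take s = 20. Then 20² = 400 ≡ 22 (mod 27), yet 20 ≡ 2 (mod 9), not 7.

(⇒) fails and (⇐) fails.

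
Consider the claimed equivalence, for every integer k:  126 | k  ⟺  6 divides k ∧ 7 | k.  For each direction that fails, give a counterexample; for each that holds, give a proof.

(⟹) If 126 ∣ k, write k = 126q. Since 126 = 21·6, k = 6·(21q), so 6 ∣ k; and since 126 = 18·7, k = 7·(18q), so 7 ∣ k.

(⟸) This fails: take k = 42. Both 6 ∣ 42 and 7 ∣ 42, yet 42 is not a multiple of 126 (since 42 = 0·126 + 42), so 126 ∤ 42.

Not equivalent: only (⇒) holds.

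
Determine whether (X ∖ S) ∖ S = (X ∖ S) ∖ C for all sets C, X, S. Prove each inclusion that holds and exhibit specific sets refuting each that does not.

Forward inclusion. This inclusion fails. Take C = {1}, X = {1}, S = ∅; then 1 ∈ (X ∖ S) ∖ S but 1 ∉ (X ∖ S) ∖ C.

Reverse inclusion. Let x ∈ (X ∖ S) ∖ C. Then x ∈ X and x ∉ C, S, from which x ∈ (X ∖ S) ∖ S.

The sets are not equal: only the reverse inclusion holds.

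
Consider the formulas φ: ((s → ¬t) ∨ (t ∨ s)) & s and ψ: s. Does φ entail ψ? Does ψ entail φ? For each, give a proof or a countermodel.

(⇒) Assume the antecedent. If s is true, s reduces to true regardless of the other variables. If s is false, the antecedent cannot hold. Either way s holds.

(⇐) Assume the antecedent. If s is true, ((s → ¬t) ∨ (t ∨ s)) & s reduces to true regardless of the other variables. If s is false, the antecedent cannot hold. Either way ((s → ¬t) ∨ (t ∨ s)) & s holds.

Both directions hold; the statement is true.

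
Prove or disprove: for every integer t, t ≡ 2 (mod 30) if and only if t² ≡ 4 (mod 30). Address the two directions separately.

(⇒) holds; (⇐) fails.

(←) This fails: take t = 8. Then 8² = 64 ≡ 4 (mod 30), yet 8 ≡ 8 (mod 30), not 2.

(→) Suppose t ≡ 2 (mod 30). Write t = 30j + 2. Then (30j + 2)² = 900j² + 120j + 4 = 30(30j² + 4j) + 4, so t² ≡ 4 (mod 30).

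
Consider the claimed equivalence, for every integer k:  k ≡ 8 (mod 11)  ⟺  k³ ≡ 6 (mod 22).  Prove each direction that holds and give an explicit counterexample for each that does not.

Forward direction. This fails: take k = 19. Then 19 ≡ 8 (mod 11), but 19³ = 6859 ≡ 17 (mod 22), not 6.

Converse. The residues r modulo 22 with r³ ≡ 6 (mod 22) are exactly {8}, and each is ≡ 8 (mod 11).

(⇒) fails; (⇐) holds.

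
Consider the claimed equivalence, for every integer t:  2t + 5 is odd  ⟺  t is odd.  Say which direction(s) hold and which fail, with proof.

(←) Suppose t is odd. Since 2 is even, 2t is even for every t, so 2t + 5 has the same parity as 5, which is odd. Hence 2t + 5 is odd.

(→) This fails: take t = 4. Then 2t + 5 = 13, which is odd, yet t = 4 is even, not odd.

The forward direction fails; the converse holds.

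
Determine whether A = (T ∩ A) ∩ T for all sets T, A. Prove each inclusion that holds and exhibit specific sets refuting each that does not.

(⊆) fails; (⊇) holds.

(⟹) This inclusion fails. Take T = ∅, A = {1}; then 1 ∈ A but 1 ∉ (T ∩ A) ∩ T.

(⟸) Let x ∈ (T ∩ A) ∩ T. Then x ∈ T ∩ A, from which x ∈ A.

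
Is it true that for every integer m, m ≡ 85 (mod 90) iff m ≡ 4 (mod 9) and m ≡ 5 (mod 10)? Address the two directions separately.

(⟹) Suppose m ≡ 85 (mod 90); write m = 90j + 85. Since 9 ∣ 90, reducing mod 9 gives m ≡ 85 ≡ 4 (mod 9); since 10 ∣ 90, reducing mod 10 gives m ≡ 85 ≡ 5 (mod 10).

(⟸) Conversely, if m ≡ 4 (mod 9) and m ≡ 5 (mod 10), then by the Chinese remainder theorem m ≡ 85 (mod 90). This is exactly m ≡ 85 (mod 90).

The biconditional holds.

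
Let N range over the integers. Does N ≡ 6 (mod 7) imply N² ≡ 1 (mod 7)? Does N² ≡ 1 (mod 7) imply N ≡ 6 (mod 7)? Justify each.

(⇒) Suppose N ≡ 6 (mod 7). Write N = 7j + 6. Then (7j + 6)² = 49j² + 84j + 36 = 7(7j² + 12j + 5) + 1, so N² ≡ 1 (mod 7).

(⇐) This fails: take N = 1. Then 1² = 1 ≡ 1 (mod 7), yet 1 ≡ 1 (mod 7), not 6.

Only the forward implication holds.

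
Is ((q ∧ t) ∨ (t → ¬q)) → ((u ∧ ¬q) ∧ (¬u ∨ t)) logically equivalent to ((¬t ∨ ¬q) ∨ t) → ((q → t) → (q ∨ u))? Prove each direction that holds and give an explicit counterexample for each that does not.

[⇒] Assume the antecedent. If t is true, the antecedent forces (t = T, q = F, u = T), and the consequent holds there. If t is false, the antecedent cannot hold. Either way the consequent holds.

[⇐] This fails. Under t = F, q = T, u = F, the left side is false but the right side is true.

Only the forward implication holds.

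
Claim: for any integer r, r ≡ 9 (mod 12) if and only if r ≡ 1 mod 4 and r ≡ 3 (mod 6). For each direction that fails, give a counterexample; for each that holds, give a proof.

Forward direction. Suppose r ≡ 9 (mod 12); write r = 12j + 9. Since 4 ∣ 12, reducing mod 4 gives r ≡ 9 ≡ 1 (mod 4); since 6 ∣ 12, reducing mod 6 gives r ≡ 9 ≡ 3 (mod 6).

Converse. If r ≡ 1 (mod 4) and r ≡ 3 (mod 6), then by the Chinese remainder theorem r ≡ 9 (mod 12). This is exactly r ≡ 9 (mod 12).

Equivalent; both directions hold.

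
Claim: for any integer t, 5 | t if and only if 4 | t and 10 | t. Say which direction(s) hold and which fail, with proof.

[⇐] Suppose 4 ∣ t and 10 ∣ t. Any common multiple of 4 and 10 is a multiple of their lcm; here lcm(4, 10) = 4·10/gcd(4, 10) = 40/2 = 20, so 20 ∣ t. Since 5 ∣ 20, it follows that 5 ∣ t.

[⇒] This fails: take t = 5. Certainly 5 ∣ 5, but 4 ∤ 5.

The forward direction fails; the converse holds.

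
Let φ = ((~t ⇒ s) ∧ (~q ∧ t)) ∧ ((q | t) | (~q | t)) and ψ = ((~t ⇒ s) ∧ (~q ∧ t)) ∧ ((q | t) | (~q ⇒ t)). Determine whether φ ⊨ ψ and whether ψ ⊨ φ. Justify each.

Both directions hold; the statement is true.

(⇐) Assume the antecedent. If s is true, the antecedent forces (s = T, t = T, q = F), and the consequent holds there. If s is false, the antecedent forces (s = F, t = T, q = F), and the consequent holds there. Either way the consequent holds.

(⇒) Assume the antecedent. If s is true, the antecedent forces (s = T, t = T, q = F), and the consequent holds there. If s is false, the antecedent forces (s = F, t = T, q = F), and the consequent holds there. Either way the consequent holds.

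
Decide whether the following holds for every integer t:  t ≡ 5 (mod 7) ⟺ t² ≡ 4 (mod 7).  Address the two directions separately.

The forward direction holds; the converse fails.

(→) Suppose t ≡ 5 (mod 7). Write t = 7j + 5. Then (7j + 5)² = 49j² + 70j + 25 = 7(7j² + 10j + 3) + 4, so t² ≡ 4 (mod 7).

(←) This fails: take t = 2. Then 2² = 4 ≡ 4 (mod 7), yet 2 ≡ 2 (mod 7), not 5.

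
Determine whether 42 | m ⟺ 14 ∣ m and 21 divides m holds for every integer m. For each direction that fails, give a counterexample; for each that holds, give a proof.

(→) If 42 ∣ m, write m = 42q. Since 42 = 3·14, m = 14·(3q), so 14 ∣ m; and since 42 = 2·21, m = 21·(2q), so 21 ∣ m.

(←) Suppose 14 ∣ m and 21 ∣ m. Any common multiple of 14 and 21 is a multiple of their lcm; here lcm(14, 21) = 14·21/gcd(14, 21) = 294/7 = 42, so 42 ∣ m.

Equivalent; both directions hold.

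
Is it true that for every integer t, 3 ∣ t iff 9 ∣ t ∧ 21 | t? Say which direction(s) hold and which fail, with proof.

(⇒) This fails: take t = 3. Certainly 3 ∣ 3, but 9 ∤ 3.

(⇐) Suppose 9 ∣ t and 21 ∣ t. Any common multiple of 9 and 21 is a multiple of their lcm; here lcm(9, 21) = 9·21/gcd(9, 21) = 189/3 = 63, so 63 ∣ t. Since 3 ∣ 63, it follows that 3 ∣ t.

Only the reverse direction holds.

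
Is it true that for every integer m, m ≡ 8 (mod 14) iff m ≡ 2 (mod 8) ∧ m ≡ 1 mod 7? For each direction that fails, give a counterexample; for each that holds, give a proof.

(⇒) This fails: m = 8 gives 8 ≡ 8 (mod 14) but 8 ≡ 0 (mod 8), so the conjunction on the right does not hold.

(⇐) Conversely, if m ≡ 2 (mod 8) and m ≡ 1 (mod 7), then by the Chinese remainder theorem m ≡ 50 (mod 56). Since 50 ≡ 8 (mod 14) and 14 ∣ 56, we get m ≡ 8 (mod 14).

Not equivalent: only (⇐) holds.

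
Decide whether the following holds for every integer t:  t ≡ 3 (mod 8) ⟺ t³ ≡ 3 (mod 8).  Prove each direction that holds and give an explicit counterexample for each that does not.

[⇐] Suppose t³ ≡ 3 (mod 8). The only residue r in {0, …, 7} with r³ ≡ 3 (mod 8) is r = 3, so t ≡ 3 (mod 8).

[⇒] Suppose t ≡ 3 (mod 8). Write t = 8j + 3. Then (8j + 3)³ = 512j³ + 576j² + 216j + 27 = 8(64j³ + 72j² + 27j + 3) + 3, so t³ ≡ 3 (mod 8).

The biconditional holds.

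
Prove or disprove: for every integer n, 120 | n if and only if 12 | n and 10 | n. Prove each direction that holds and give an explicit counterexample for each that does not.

(⟹) If 120 ∣ n, write n = 120q. Since 120 = 10·12, n = 12·(10q), so 12 ∣ n; and since 120 = 12·10, n = 10·(12q), so 10 ∣ n.

(⟸) This fails: take n = 60. Both 12 ∣ 60 and 10 ∣ 60, yet 60 is not a multiple of 120 (since 60 = 0·120 + 60), so 120 ∤ 60.

(⇒) holds; (⇐) fails.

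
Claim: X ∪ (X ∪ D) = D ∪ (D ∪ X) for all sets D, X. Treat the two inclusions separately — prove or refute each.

(⟸) Let x ∈ D ∪ (D ∪ X). Then either x ∈ D and x ∉ X; or x ∈ X and x ∉ D; or x ∈ D ∩ X. In each case x ∈ X ∪ (X ∪ D), so D ∪ (D ∪ X) ⊆ X ∪ (X ∪ D).

(⟹) Let x ∈ X ∪ (X ∪ D). Then either x ∈ D and x ∉ X; or x ∈ X and x ∉ D; or x ∈ D ∩ X. In each case x ∈ D ∪ (D ∪ X), so X ∪ (X ∪ D) ⊆ D ∪ (D ∪ X).

Both inclusions hold.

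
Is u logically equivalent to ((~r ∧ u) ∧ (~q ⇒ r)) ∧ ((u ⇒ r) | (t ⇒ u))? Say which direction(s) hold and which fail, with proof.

(⇐) Assume the antecedent. If r is true, the antecedent cannot hold. If r is false, the antecedent forces (r = F, t = F, q = T, u = T) or (r = F, t = T, q = T, u = T), and u holds there. Either way u holds.

(⇒) This fails. Under r = F, t = F, q = F, u = T, the left side is true but the right side is false.

The forward direction fails; the converse holds.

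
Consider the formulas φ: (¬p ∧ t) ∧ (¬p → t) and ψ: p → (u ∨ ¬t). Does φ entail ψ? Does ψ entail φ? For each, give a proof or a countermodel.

Forward direction. Assume the antecedent. If t is true, the antecedent forces (t = T, u = F, p = F) or (t = T, u = T, p = F), and p → (u ∨ ¬t) holds there. If t is false, the antecedent cannot hold. Either way p → (u ∨ ¬t) holds.

Converse. This fails. Under t = F, u = F, p = F, the left side is false but the right side is true.

The forward direction holds; the converse fails.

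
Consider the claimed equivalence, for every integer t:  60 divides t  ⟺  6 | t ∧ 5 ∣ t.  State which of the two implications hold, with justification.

(→) If 60 ∣ t, write t = 60q. Since 60 = 10·6, t = 6·(10q), so 6 ∣ t; and since 60 = 12·5, t = 5·(12q), so 5 ∣ t.

(←) This fails: take t = 30. Both 6 ∣ 30 and 5 ∣ 30, yet 30 is not a multiple of 60 (since 30 = 0·60 + 30), so 60 ∤ 30.

(⇒) holds; (⇐) fails.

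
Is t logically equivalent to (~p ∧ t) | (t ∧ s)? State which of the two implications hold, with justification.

(⟹) This fails. Under t = T, s = F, p = T, the left side is true but the right side is false.

(⟸) Assume the antecedent. If t is true, t reduces to true regardless of the other variables. If t is false, the antecedent cannot hold. Either way t holds.

The forward direction fails; the converse holds.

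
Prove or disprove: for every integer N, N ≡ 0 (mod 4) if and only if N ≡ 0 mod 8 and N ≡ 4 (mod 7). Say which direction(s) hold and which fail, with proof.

[⇒] This fails: N = 0 gives 0 ≡ 0 (mod 4) but 0 ≡ 0 (mod 7), so the conjunction on the right does not hold.

[⇐] Conversely, if N ≡ 0 (mod 8) and N ≡ 4 (mod 7), then by the Chinese remainder theorem N ≡ 32 (mod 56). Since 32 ≡ 0 (mod 4) and 4 ∣ 56, we get N ≡ 0 (mod 4).

Only the reverse direction holds.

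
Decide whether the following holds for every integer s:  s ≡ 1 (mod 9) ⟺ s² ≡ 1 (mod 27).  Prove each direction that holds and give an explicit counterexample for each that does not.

(⇒) fails and (⇐) fails.

(⟹) This fails: take s = 10. Then 10 ≡ 1 (mod 9), but 10² = 100 ≡ 19 (mod 27), not 1.

(⟸) This fails: take s = 26. Then 26² = 676 ≡ 1 (mod 27), yet 26 ≡ 8 (mod 9), not 1.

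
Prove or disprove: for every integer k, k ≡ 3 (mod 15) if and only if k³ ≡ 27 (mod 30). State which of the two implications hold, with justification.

[⇒] This fails: take k = 18. Then 18 ≡ 3 (mod 15), but 18³ = 5832 ≡ 12 (mod 30), not 27.

[⇐] Conversely, the residues r modulo 30 with r³ ≡ 27 (mod 30) are exactly {3}, and each is ≡ 3 (mod 15).

The forward direction fails; the converse holds.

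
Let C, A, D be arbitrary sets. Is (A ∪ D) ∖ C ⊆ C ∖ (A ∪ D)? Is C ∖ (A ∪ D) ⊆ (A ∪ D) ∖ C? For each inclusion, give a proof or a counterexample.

(⟹) This inclusion fails. Take C = ∅, A = {1}, D = ∅; then 1 ∈ (A ∪ D) ∖ C but 1 ∉ C ∖ (A ∪ D).

(⟸) This inclusion fails. Take C = {1}, A = ∅, D = ∅; then 1 ∈ C ∖ (A ∪ D) but 1 ∉ (A ∪ D) ∖ C.

Neither inclusion holds.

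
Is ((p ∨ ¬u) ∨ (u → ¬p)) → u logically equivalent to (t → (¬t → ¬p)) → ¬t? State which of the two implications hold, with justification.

(⟹) This fails. Under t = T, p = F, u = T, the left side is true but the right side is false.

(⟸) This fails. Under t = F, p = F, u = F, the left side is false but the right side is true.

Neither implication holds.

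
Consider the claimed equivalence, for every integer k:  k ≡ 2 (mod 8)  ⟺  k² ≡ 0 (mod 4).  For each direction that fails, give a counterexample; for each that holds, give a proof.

[⇐] This fails: take k = 0. Then 0² = 0 ≡ 0 (mod 4), yet 0 ≡ 0 (mod 8), not 2.

[⇒] Suppose k ≡ 2 (mod 8). Then k² ≡ 2² = 4 (mod 8), and since 4 ∣ 8, also k² ≡ 0 (mod 4).

Only the forward implication holds.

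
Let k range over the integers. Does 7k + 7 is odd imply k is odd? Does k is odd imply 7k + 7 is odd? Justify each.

(⇒) This fails: k = 4 gives 7k + 7 = 35, which is odd, but 4 is even, not odd.

(⇐) This also fails: k = 1 is odd, but 7k + 7 = 14 is even, not odd.

Neither direction holds.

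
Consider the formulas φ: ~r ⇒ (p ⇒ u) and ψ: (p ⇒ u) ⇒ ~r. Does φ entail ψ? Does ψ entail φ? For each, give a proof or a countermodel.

Neither implication holds.

(⇒) This fails. Under u = F, p = F, r = T, the left side is true but the right side is false.

(⇐) This fails. Under u = F, p = T, r = F, the left side is false but the right side is true.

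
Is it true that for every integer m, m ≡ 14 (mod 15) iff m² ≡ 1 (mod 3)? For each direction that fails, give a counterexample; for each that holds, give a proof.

(←) This fails: take m = 1. Then 1² = 1 ≡ 1 (mod 3), yet 1 ≡ 1 (mod 15), not 14.

(→) Suppose m ≡ 14 (mod 15). Then m² ≡ 14² = 196 (mod 15), and since 3 ∣ 15, also m² ≡ 1 (mod 3).

Only the forward implication holds.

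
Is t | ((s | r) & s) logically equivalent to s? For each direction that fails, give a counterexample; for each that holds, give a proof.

Only the reverse direction holds.

(⇒) This fails. Under t = T, r = F, s = F, the left side is true but the right side is false.

(⇐) Assume the antecedent. If t is true, t | ((s | r) & s) reduces to true regardless of the other variables. If t is false, the antecedent forces (t = F, r = F, s = T) or (t = F, r = T, s = T), and t | ((s | r) & s) holds there. Either way t | ((s | r) & s) holds.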